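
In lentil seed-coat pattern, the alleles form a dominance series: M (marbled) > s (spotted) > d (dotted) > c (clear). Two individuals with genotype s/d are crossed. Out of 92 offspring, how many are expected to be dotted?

Cross: s/d × s/d
Allele dominance: M > s > d > c
Offspring genotypes: 1 s/s, 2 s/d, 1 d/d
Phenotype counts: 3 spotted, 1 dotted
dotted: 1 out of 4 → fraction 1/4
Expected count = 1/4 × 92 = 23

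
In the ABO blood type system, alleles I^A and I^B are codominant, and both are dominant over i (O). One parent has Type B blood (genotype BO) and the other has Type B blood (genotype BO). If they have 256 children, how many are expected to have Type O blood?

Cross: BO × BO
Possible offspring genotypes: 1 BB, 2 BO, 1 OO
Blood type counts: 3 Type B, 1 Type O
Probability of Type O: 1/4
Expected count = 1/4 × 256 = 64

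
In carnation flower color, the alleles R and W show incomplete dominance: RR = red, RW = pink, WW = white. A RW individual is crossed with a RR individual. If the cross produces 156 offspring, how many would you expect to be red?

Punnett square for RW × RR:
Offspring genotypes: 2 RR, 2 RW
Phenotype counts: 2 red, 2 pink
red: 2 out of 4 → fraction 1/2
Expected count = 1/2 × 156 = 78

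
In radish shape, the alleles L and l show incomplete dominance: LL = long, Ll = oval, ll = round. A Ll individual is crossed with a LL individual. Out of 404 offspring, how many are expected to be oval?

Punnett square for Ll × LL:
Offspring genotypes: 2 LL, 2 Ll
Phenotype counts: 2 long, 2 oval
oval: 2 out of 4 → fraction 1/2
Expected count = 1/2 × 404 = 202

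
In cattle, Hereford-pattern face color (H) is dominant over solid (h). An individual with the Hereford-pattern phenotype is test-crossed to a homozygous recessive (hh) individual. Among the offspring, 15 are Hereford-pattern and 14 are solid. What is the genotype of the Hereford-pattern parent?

Test cross: ? × hh
Offspring: 15 Hereford-pattern, 14 solid — approximately 1:1.
A 1:1 ratio in a test cross indicates the unknown parent is heterozygous (Hh).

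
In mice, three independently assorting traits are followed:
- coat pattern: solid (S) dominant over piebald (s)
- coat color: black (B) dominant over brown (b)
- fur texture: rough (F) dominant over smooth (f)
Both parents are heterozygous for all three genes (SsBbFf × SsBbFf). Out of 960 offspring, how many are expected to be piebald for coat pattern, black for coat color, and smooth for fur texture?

Trihybrid cross: SsBbFf × SsBbFf
Each trait segregates independently with a 3:1 phenotypic ratio, so each gene contributes 3/4 (dominant) or 1/4 (recessive).
Target: piebald (coat pattern), black (coat color), smooth (fur texture)
Probability = product of independent per-trait probabilities
= 1/4 × 3/4 × 1/4 = 3/64
Expected count = 3/64 × 960 = 45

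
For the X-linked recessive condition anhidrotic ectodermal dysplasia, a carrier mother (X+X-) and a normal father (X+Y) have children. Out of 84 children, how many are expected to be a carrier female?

Cross: X+X- × X+Y
Offspring: 1 X+X+, 1 X+Y, 1 X+X-, 1 X-Y
Probability of a carrier female: 1/4
Expected count = 1/4 × 84 = 21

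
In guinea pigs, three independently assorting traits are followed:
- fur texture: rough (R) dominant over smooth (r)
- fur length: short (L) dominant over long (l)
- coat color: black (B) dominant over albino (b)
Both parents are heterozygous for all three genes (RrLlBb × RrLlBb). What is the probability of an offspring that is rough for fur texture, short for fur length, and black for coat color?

Trihybrid cross: RrLlBb × RrLlBb
Each trait segregates independently with a 3:1 phenotypic ratio, so each gene contributes 3/4 (dominant) or 1/4 (recessive).
Target: rough (fur texture), short (fur length), black (coat color)
Probability = product of independent per-trait probabilities
= 3/4 × 3/4 × 3/4 = 27/64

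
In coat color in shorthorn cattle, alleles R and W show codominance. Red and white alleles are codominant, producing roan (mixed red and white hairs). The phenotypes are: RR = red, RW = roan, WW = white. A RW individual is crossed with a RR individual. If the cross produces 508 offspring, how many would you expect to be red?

Punnett square for RW × RR:
Offspring genotypes: 2 RR, 2 RW
Phenotype counts: 2 red, 2 roan
red: 2 out of 4 → fraction 1/2
Expected count = 1/2 × 508 = 254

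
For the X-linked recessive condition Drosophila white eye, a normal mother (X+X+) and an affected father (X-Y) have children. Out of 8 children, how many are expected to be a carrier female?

Cross: X+X+ × X-Y
Offspring: 2 X+X-, 2 X+Y
Probability of a carrier female: 2/4 = 1/2
Expected count = 1/2 × 8 = 4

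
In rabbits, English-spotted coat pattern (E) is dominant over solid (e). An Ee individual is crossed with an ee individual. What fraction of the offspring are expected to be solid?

Punnett square for Ee × ee:
Offspring genotypes: 2 Ee, 2 ee
English-spotted: 2, solid: 2
solid: 2 out of 4
Probability: 2/4 = 1/2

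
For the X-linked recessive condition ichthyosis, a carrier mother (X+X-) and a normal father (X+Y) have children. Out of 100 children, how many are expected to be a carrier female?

Cross: X+X- × X+Y
Offspring: 1 X+X+, 1 X+Y, 1 X+X-, 1 X-Y
Probability of a carrier female: 1/4
Expected count = 1/4 × 100 = 25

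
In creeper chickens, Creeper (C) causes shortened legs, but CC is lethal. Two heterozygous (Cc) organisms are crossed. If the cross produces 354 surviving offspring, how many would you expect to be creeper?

Cross: Cc × Cc
Punnett square offspring (before lethality): 1 CC, 2 Cc, 1 cc
The CC genotype is lethal (embryos die); surviving offspring: 2 Cc, 1 cc
creeper: 2 out of 3 → fraction 2/3
Expected count = 2/3 × 354 = 236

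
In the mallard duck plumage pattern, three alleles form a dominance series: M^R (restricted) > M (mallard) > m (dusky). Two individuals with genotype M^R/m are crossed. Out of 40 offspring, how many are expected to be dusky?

Cross: M^R/m × M^R/m
Allele dominance: M^R > M > m
Offspring genotypes: 1 M^R/M^R, 2 M^R/m, 1 m/m
Phenotype counts: 3 restricted, 1 dusky
dusky: 1 out of 4 → fraction 1/4
Expected count = 1/4 × 40 = 10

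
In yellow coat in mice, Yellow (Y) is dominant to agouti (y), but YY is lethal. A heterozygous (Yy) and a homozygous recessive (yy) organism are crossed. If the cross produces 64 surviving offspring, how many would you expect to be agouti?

Cross: Yy × yy
Punnett square offspring (before lethality): 2 Yy, 2 yy
No YY offspring are produced in this cross.
agouti: 2 out of 4 → fraction 1/2
Expected count = 1/2 × 64 = 32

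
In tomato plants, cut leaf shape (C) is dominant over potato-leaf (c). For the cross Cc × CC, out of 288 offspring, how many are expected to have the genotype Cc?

Punnett square for Cc × CC:
Offspring genotypes: 2 CC, 2 Cc
Total offspring: 4
Count with target: 2
Probability: 2/4 = 1/2
Expected count = 1/2 × 288 = 144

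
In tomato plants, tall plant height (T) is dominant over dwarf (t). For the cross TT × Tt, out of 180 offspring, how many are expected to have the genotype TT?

Punnett square for TT × Tt:
Offspring genotypes: 2 TT, 2 Tt
Total offspring: 4
Count with target: 2
Probability: 2/4 = 1/2
Expected count = 1/2 × 180 = 90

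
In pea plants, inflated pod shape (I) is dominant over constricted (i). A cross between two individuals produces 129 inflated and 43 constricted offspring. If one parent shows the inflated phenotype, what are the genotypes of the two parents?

Observed offspring: 129 inflated, 43 constricted
The observed ratio simplifies to 3:1. Constricted (ii) offspring appear, so each parent must contribute one i allele. The parent stated to show inflated carries I, so it is Ii. The other parent is then either Ii or ii: Ii × ii would give a 1:1 split, whereas Ii × Ii gives 3:1 — matching the data. So both parents are heterozygous (Ii × Ii).
Parent genotypes: Ii × Ii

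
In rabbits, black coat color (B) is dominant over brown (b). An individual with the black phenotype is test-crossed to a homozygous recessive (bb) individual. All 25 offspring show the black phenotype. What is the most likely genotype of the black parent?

Test cross: ? × bb
All offspring are black.
If the unknown parent were heterozygous (Bb), about half of 25 offspring would be brown; none are. The unknown parent is most likely homozygous dominant (BB).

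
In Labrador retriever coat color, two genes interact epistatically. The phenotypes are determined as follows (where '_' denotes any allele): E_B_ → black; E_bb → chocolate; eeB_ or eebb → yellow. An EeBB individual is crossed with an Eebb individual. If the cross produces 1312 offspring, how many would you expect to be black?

Cross: EeBB × Eebb — consider each gene separately:
E gene: Ee × Ee → 1 EE, 2 Ee, 1 ee → 3 E_ : 1 ee (out of 4)
B gene: BB × bb → 4 Bb → 4 B_ (out of 4)
Genotype classes (out of 4 × 4 = 16): E_B_ = 3×4 = 12; eeB_ = 1×4 = 4
Apply the phenotype rules: E_B_ (12) → black; eeB_ (4) → yellow
Phenotype counts (out of 16): 12 black, 4 yellow
black: 12 out of 16 → fraction 3/4
Expected count = 3/4 × 1312 = 984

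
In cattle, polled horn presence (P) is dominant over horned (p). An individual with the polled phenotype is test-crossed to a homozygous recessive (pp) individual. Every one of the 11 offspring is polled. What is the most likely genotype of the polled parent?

Test cross: ? × pp
All offspring are polled.
If the unknown parent were heterozygous (Pp), about half of 11 offspring would be horned; none are. The unknown parent is most likely homozygous dominant (PP).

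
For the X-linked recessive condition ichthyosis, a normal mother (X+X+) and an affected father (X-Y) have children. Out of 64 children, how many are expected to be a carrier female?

Cross: X+X+ × X-Y
Offspring: 2 X+X-, 2 X+Y
Probability of a carrier female: 2/4 = 1/2
Expected count = 1/2 × 64 = 32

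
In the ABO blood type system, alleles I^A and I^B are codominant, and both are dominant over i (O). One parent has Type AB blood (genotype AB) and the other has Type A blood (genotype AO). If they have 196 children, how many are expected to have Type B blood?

Cross: AB × AO
Possible offspring genotypes: 1 AA, 1 AO, 1 AB, 1 BO
Blood type counts: 2 Type A, 1 Type AB, 1 Type B
Probability of Type B: 1/4
Expected count = 1/4 × 196 = 49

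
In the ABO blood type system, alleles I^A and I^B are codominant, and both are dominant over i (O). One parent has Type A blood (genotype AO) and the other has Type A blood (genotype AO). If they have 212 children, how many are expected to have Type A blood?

Cross: AO × AO
Possible offspring genotypes: 1 AA, 2 AO, 1 OO
Blood type counts: 3 Type A, 1 Type O
Probability of Type A: 3/4
Expected count = 3/4 × 212 = 159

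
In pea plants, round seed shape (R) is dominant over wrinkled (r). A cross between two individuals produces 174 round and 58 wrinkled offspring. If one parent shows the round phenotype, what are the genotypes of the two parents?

Observed offspring: 174 round, 58 wrinkled
The observed ratio simplifies to 3:1. Wrinkled (rr) offspring appear, so each parent must contribute one r allele. The parent stated to show round carries R, so it is Rr. The other parent is then either Rr or rr: Rr × rr would give a 1:1 split, whereas Rr × Rr gives 3:1 — matching the data. So both parents are heterozygous (Rr × Rr).
Parent genotypes: Rr × Rr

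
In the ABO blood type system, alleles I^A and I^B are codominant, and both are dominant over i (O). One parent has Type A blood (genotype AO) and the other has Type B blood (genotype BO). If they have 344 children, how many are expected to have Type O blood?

Cross: AO × BO
Possible offspring genotypes: 1 AB, 1 AO, 1 BO, 1 OO
Blood type counts: 1 Type AB, 1 Type A, 1 Type B, 1 Type O
Probability of Type O: 1/4
Expected count = 1/4 × 344 = 86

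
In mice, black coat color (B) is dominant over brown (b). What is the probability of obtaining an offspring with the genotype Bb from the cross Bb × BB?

Punnett square for Bb × BB:
Offspring genotypes: 2 BB, 2 Bb
Total offspring: 4
Count with target: 2
Probability: 2/4 = 1/2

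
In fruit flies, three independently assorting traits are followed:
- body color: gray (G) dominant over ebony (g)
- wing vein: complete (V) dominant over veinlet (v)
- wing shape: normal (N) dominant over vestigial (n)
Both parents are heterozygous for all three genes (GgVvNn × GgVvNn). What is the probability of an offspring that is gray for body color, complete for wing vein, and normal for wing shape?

Trihybrid cross: GgVvNn × GgVvNn
Each trait segregates independently with a 3:1 phenotypic ratio, so each gene contributes 3/4 (dominant) or 1/4 (recessive).
Target: gray (body color), complete (wing vein), normal (wing shape)
Probability = product of independent per-trait probabilities
= 3/4 × 3/4 × 3/4 = 27/64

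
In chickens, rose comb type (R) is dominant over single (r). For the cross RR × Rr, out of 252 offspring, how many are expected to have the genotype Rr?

Punnett square for RR × Rr:
Offspring genotypes: 2 RR, 2 Rr
Total offspring: 4
Count with target: 2
Probability: 2/4 = 1/2
Expected count = 1/2 × 252 = 126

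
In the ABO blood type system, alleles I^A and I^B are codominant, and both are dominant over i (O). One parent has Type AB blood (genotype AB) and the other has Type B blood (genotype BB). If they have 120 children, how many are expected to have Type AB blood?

Cross: AB × BB
Possible offspring genotypes: 2 AB, 2 BB
Blood type counts: 2 Type AB, 2 Type B
Probability of Type AB: 2/4 = 1/2
Expected count = 1/2 × 120 = 60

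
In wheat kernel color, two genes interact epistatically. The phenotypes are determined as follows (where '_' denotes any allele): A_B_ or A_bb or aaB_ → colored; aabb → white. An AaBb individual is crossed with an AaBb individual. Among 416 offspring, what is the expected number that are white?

Cross: AaBb × AaBb — consider each gene separately:
A gene: Aa × Aa → 1 AA, 2 Aa, 1 aa → 3 A_ : 1 aa (out of 4)
B gene: Bb × Bb → 1 BB, 2 Bb, 1 bb → 3 B_ : 1 bb (out of 4)
Genotype classes (out of 4 × 4 = 16): A_B_ = 3×3 = 9; A_bb = 3×1 = 3; aaB_ = 1×3 = 3; aabb = 1×1 = 1
Apply the phenotype rules: A_B_ (9) + A_bb (3) + aaB_ (3) → colored; aabb (1) → white
Phenotype counts (out of 16): 15 colored, 1 white
white: 1 out of 16 → fraction 1/16
Expected count = 1/16 × 416 = 26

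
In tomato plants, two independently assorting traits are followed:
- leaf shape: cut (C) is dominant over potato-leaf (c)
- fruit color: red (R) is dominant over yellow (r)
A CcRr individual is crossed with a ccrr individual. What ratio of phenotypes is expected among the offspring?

Dihybrid cross CcRr × ccrr — consider each gene separately:
leaf shape: Cc × cc → 2 Cc, 2 cc → 2 C_ : 2 cc (out of 4)
fruit color: Rr × rr → 2 Rr, 2 rr → 2 R_ : 2 rr (out of 4)
Combine (counts out of 4 × 4 = 16): cut/red (C_R_) = 2×2 = 4; cut/yellow (C_rr) = 2×2 = 4; potato-leaf/red (ccR_) = 2×2 = 4; potato-leaf/yellow (ccrr) = 2×2 = 4
Phenotype counts (out of 16): 4 cut/red, 4 cut/yellow, 4 potato-leaf/red, 4 potato-leaf/yellow
Ratio: 1 cut/red : 1 cut/yellow : 1 potato-leaf/red : 1 potato-leaf/yellow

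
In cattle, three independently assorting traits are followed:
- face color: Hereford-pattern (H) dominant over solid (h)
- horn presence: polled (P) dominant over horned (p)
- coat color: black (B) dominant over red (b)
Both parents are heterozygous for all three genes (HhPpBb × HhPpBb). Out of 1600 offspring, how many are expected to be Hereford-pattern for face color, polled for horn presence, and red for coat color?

Trihybrid cross: HhPpBb × HhPpBb
Each trait segregates independently with a 3:1 phenotypic ratio, so each gene contributes 3/4 (dominant) or 1/4 (recessive).
Target: Hereford-pattern (face color), polled (horn presence), red (coat color)
Probability = product of independent per-trait probabilities
= 3/4 × 3/4 × 1/4 = 9/64
Expected count = 9/64 × 1600 = 225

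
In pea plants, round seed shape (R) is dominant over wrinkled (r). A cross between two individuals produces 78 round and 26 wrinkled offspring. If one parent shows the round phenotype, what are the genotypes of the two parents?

Observed offspring: 78 round, 26 wrinkled
The observed ratio simplifies to 3:1. Wrinkled (rr) offspring appear, so each parent must contribute one r allele. The parent stated to show round carries R, so it is Rr. The other parent is then either Rr or rr: Rr × rr would give a 1:1 split, whereas Rr × Rr gives 3:1 — matching the data. So both parents are heterozygous (Rr × Rr).
Parent genotypes: Rr × Rr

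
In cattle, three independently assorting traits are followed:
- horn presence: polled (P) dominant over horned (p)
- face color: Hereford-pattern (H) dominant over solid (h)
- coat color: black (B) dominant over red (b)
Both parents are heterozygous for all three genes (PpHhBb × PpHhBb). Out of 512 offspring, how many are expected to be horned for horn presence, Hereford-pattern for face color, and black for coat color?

Trihybrid cross: PpHhBb × PpHhBb
Each trait segregates independently with a 3:1 phenotypic ratio, so each gene contributes 3/4 (dominant) or 1/4 (recessive).
Target: horned (horn presence), Hereford-pattern (face color), black (coat color)
Probability = product of independent per-trait probabilities
= 1/4 × 3/4 × 3/4 = 9/64
Expected count = 9/64 × 512 = 72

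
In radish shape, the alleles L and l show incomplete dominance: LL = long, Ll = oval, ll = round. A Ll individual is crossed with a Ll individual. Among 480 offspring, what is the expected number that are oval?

Punnett square for Ll × Ll:
Offspring genotypes: 1 LL, 2 Ll, 1 ll
Phenotype counts: 1 long, 2 oval, 1 round
oval: 2 out of 4 → fraction 1/2
Expected count = 1/2 × 480 = 240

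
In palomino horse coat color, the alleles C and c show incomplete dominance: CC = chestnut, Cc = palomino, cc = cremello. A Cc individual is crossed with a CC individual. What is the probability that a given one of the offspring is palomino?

Punnett square for Cc × CC:
Offspring genotypes: 2 CC, 2 Cc
Phenotype counts: 2 chestnut, 2 palomino
palomino: 2 out of 4
Probability: 2/4 = 1/2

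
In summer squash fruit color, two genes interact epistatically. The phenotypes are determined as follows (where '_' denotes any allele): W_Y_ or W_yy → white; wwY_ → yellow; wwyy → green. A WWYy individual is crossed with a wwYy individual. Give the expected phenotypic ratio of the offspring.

Cross: WWYy × wwYy — consider each gene separately:
W gene: WW × ww → 4 Ww → 4 W_ (out of 4)
Y gene: Yy × Yy → 1 YY, 2 Yy, 1 yy → 3 Y_ : 1 yy (out of 4)
Genotype classes (out of 4 × 4 = 16): W_Y_ = 4×3 = 12; W_yy = 4×1 = 4
Apply the phenotype rules: W_Y_ (12) + W_yy (4) → white
Phenotype counts (out of 16): 16 white
Ratio: all white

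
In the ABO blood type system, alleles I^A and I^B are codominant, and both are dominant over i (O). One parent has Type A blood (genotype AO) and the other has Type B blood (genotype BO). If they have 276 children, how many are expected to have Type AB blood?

Cross: AO × BO
Possible offspring genotypes: 1 AB, 1 AO, 1 BO, 1 OO
Blood type counts: 1 Type AB, 1 Type A, 1 Type B, 1 Type O
Probability of Type AB: 1/4
Expected count = 1/4 × 276 = 69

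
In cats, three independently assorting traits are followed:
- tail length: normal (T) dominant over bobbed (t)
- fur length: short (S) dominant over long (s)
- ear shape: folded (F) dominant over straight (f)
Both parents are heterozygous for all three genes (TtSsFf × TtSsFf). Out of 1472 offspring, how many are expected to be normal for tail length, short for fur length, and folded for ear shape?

Trihybrid cross: TtSsFf × TtSsFf
Each trait segregates independently with a 3:1 phenotypic ratio, so each gene contributes 3/4 (dominant) or 1/4 (recessive).
Target: normal (tail length), short (fur length), folded (ear shape)
Probability = product of independent per-trait probabilities
= 3/4 × 3/4 × 3/4 = 27/64
Expected count = 27/64 × 1472 = 621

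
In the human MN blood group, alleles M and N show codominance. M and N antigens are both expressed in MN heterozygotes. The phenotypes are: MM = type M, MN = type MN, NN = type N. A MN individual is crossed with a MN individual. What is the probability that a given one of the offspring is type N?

Punnett square for MN × MN:
Offspring genotypes: 1 MM, 2 MN, 1 NN
Phenotype counts: 1 type M, 2 type MN, 1 type N
type N: 1 out of 4
Probability: 1/4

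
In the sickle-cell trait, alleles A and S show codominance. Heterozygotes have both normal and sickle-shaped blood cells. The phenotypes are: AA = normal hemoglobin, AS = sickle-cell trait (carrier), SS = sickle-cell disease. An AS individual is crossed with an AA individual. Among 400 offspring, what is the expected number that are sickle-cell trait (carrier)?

Punnett square for AS × AA:
Offspring genotypes: 2 AA, 2 AS
Phenotype counts: 2 normal hemoglobin, 2 sickle-cell trait (carrier)
sickle-cell trait (carrier): 2 out of 4 → fraction 1/2
Expected count = 1/2 × 400 = 200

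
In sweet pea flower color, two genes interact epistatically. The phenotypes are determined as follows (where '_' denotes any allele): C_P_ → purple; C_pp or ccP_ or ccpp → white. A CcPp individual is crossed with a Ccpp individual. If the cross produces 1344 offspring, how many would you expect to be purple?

Cross: CcPp × Ccpp — consider each gene separately:
C gene: Cc × Cc → 1 CC, 2 Cc, 1 cc → 3 C_ : 1 cc (out of 4)
P gene: Pp × pp → 2 Pp, 2 pp → 2 P_ : 2 pp (out of 4)
Genotype classes (out of 4 × 4 = 16): C_P_ = 3×2 = 6; C_pp = 3×2 = 6; ccP_ = 1×2 = 2; ccpp = 1×2 = 2
Apply the phenotype rules: C_P_ (6) → purple; C_pp (6) + ccP_ (2) + ccpp (2) → white
Phenotype counts (out of 16): 6 purple, 10 white
purple: 6 out of 16 → fraction 3/8
Expected count = 3/8 × 1344 = 504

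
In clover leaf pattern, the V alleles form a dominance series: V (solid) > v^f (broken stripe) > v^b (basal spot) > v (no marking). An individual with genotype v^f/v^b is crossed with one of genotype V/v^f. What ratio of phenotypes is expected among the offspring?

Cross: v^f/v^b × V/v^f
Allele dominance: V > v^f > v^b > v
Offspring genotypes: 1 V/v^f, 1 v^f/v^f, 1 V/v^b, 1 v^f/v^b
Phenotype counts: 2 solid, 2 broken stripe
Ratio: 1 solid : 1 broken stripe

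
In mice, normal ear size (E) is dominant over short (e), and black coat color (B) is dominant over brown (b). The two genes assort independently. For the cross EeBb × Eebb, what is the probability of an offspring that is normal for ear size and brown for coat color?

Dihybrid cross EeBb × Eebb — consider each gene separately:
ear size: Ee × Ee → 1 EE, 2 Ee, 1 ee → 3 E_ : 1 ee (out of 4)
coat color: Bb × bb → 2 Bb, 2 bb → 2 B_ : 2 bb (out of 4)
Looking for: normal (E_) and brown (bb)
P(normal) = 3/4, P(brown) = 2/4
P(both) = 3/4 × 2/4 = 6/16 = 3/8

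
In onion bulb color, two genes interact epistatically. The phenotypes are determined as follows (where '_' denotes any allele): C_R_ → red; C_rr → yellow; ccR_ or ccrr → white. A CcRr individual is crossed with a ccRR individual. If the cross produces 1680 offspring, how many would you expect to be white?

Cross: CcRr × ccRR — consider each gene separately:
C gene: Cc × cc → 2 Cc, 2 cc → 2 C_ : 2 cc (out of 4)
R gene: Rr × RR → 2 RR, 2 Rr → 4 R_ (out of 4)
Genotype classes (out of 4 × 4 = 16): C_R_ = 2×4 = 8; ccR_ = 2×4 = 8
Apply the phenotype rules: C_R_ (8) → red; ccR_ (8) → white
Phenotype counts (out of 16): 8 red, 8 white
white: 8 out of 16 → fraction 1/2
Expected count = 1/2 × 1680 = 840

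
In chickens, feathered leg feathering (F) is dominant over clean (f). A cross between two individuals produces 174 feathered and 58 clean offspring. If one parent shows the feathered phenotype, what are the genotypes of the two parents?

Observed offspring: 174 feathered, 58 clean
The observed ratio simplifies to 3:1. Clean (ff) offspring appear, so each parent must contribute one f allele. The parent stated to show feathered carries F, so it is Ff. The other parent is then either Ff or ff: Ff × ff would give a 1:1 split, whereas Ff × Ff gives 3:1 — matching the data. So both parents are heterozygous (Ff × Ff).
Parent genotypes: Ff × Ff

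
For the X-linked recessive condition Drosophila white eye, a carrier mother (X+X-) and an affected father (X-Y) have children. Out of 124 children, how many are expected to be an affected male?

Cross: X+X- × X-Y
Offspring: 1 X+X-, 1 X+Y, 1 X-X-, 1 X-Y
Probability of an affected male: 1/4
Expected count = 1/4 × 124 = 31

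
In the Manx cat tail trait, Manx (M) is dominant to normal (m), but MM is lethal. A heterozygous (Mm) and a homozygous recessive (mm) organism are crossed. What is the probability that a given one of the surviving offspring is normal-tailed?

Cross: Mm × mm
Punnett square offspring (before lethality): 2 Mm, 2 mm
No MM offspring are produced in this cross.
normal-tailed: 2 out of 4
Probability: 2/4 = 1/2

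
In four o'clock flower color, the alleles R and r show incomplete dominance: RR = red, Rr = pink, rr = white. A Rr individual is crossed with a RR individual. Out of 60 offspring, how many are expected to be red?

Punnett square for Rr × RR:
Offspring genotypes: 2 RR, 2 Rr
Phenotype counts: 2 red, 2 pink
red: 2 out of 4 → fraction 1/2
Expected count = 1/2 × 60 = 30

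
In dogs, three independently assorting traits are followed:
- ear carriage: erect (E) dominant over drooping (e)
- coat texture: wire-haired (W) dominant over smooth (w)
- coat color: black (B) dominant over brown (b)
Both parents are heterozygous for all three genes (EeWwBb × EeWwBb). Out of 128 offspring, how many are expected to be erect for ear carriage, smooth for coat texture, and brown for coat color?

Trihybrid cross: EeWwBb × EeWwBb
Each trait segregates independently with a 3:1 phenotypic ratio, so each gene contributes 3/4 (dominant) or 1/4 (recessive).
Target: erect (ear carriage), smooth (coat texture), brown (coat color)
Probability = product of independent per-trait probabilities
= 3/4 × 1/4 × 1/4 = 3/64
Expected count = 3/64 × 128 = 6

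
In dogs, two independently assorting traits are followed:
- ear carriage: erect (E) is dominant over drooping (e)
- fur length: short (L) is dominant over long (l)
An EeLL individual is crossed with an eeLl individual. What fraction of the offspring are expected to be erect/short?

Dihybrid cross EeLL × eeLl — consider each gene separately:
ear carriage: Ee × ee → 2 Ee, 2 ee → 2 E_ : 2 ee (out of 4)
fur length: LL × Ll → 2 LL, 2 Ll → 4 L_ (out of 4)
Combine (counts out of 4 × 4 = 16): erect/short (E_L_) = 2×4 = 8; drooping/short (eeL_) = 2×4 = 8
Phenotype counts (out of 16): 8 erect/short, 8 drooping/short
erect/short: 8 out of 16
Probability: 8/16 = 1/2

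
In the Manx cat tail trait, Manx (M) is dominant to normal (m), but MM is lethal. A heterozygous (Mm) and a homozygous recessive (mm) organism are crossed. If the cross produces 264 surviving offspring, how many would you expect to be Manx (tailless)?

Cross: Mm × mm
Punnett square offspring (before lethality): 2 Mm, 2 mm
No MM offspring are produced in this cross.
Manx (tailless): 2 out of 4 → fraction 1/2
Expected count = 1/2 × 264 = 132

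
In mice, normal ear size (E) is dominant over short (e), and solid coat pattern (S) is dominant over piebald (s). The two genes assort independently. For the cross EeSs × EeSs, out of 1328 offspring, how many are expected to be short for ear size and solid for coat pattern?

Dihybrid cross EeSs × EeSs — consider each gene separately:
ear size: Ee × Ee → 1 EE, 2 Ee, 1 ee → 3 E_ : 1 ee (out of 4)
coat pattern: Ss × Ss → 1 SS, 2 Ss, 1 ss → 3 S_ : 1 ss (out of 4)
Looking for: short (ee) and solid (S_)
P(short) = 1/4, P(solid) = 3/4
P(both) = 1/4 × 3/4 = 3/16
Expected count = 3/16 × 1328 = 249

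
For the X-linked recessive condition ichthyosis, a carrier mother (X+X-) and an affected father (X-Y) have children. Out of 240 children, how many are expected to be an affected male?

Cross: X+X- × X-Y
Offspring: 1 X+X-, 1 X+Y, 1 X-X-, 1 X-Y
Probability of an affected male: 1/4
Expected count = 1/4 × 240 = 60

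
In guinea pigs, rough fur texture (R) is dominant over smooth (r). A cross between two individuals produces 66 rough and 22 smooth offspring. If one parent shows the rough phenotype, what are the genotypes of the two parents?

Observed offspring: 66 rough, 22 smooth
The observed ratio simplifies to 3:1. Smooth (rr) offspring appear, so each parent must contribute one r allele. The parent stated to show rough carries R, so it is Rr. The other parent is then either Rr or rr: Rr × rr would give a 1:1 split, whereas Rr × Rr gives 3:1 — matching the data. So both parents are heterozygous (Rr × Rr).
Parent genotypes: Rr × Rr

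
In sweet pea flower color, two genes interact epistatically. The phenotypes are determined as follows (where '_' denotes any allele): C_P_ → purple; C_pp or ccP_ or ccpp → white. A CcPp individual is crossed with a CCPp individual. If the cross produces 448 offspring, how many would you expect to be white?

Cross: CcPp × CCPp — consider each gene separately:
C gene: Cc × CC → 2 CC, 2 Cc → 4 C_ (out of 4)
P gene: Pp × Pp → 1 PP, 2 Pp, 1 pp → 3 P_ : 1 pp (out of 4)
Genotype classes (out of 4 × 4 = 16): C_P_ = 4×3 = 12; C_pp = 4×1 = 4
Apply the phenotype rules: C_P_ (12) → purple; C_pp (4) → white
Phenotype counts (out of 16): 12 purple, 4 white
white: 4 out of 16 → fraction 1/4
Expected count = 1/4 × 448 = 112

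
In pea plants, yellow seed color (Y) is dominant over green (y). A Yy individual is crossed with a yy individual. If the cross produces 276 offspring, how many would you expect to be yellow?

Punnett square for Yy × yy:
Offspring genotypes: 2 Yy, 2 yy
yellow: 2, green: 2
yellow: 2 out of 4 → fraction 1/2
Expected count = 1/2 × 276 = 138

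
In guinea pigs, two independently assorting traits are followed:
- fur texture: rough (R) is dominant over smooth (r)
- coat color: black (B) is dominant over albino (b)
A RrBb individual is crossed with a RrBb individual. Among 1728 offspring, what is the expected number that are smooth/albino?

Dihybrid cross RrBb × RrBb — consider each gene separately:
fur texture: Rr × Rr → 1 RR, 2 Rr, 1 rr → 3 R_ : 1 rr (out of 4)
coat color: Bb × Bb → 1 BB, 2 Bb, 1 bb → 3 B_ : 1 bb (out of 4)
Combine (counts out of 4 × 4 = 16): rough/black (R_B_) = 3×3 = 9; rough/albino (R_bb) = 3×1 = 3; smooth/black (rrB_) = 1×3 = 3; smooth/albino (rrbb) = 1×1 = 1
Phenotype counts (out of 16): 9 rough/black, 3 rough/albino, 3 smooth/black, 1 smooth/albino
smooth/albino: 1 out of 16 → fraction 1/16
Expected count = 1/16 × 1728 = 108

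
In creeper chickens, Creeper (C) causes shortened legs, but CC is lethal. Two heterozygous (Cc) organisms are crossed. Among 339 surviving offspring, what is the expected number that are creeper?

Cross: Cc × Cc
Punnett square offspring (before lethality): 1 CC, 2 Cc, 1 cc
The CC genotype is lethal (embryos die); surviving offspring: 2 Cc, 1 cc
creeper: 2 out of 3 → fraction 2/3
Expected count = 2/3 × 339 = 226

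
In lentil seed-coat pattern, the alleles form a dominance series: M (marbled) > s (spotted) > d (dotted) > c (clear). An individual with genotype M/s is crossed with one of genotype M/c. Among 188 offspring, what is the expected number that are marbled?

Cross: M/s × M/c
Allele dominance: M > s > d > c
Offspring genotypes: 1 M/M, 1 M/c, 1 M/s, 1 s/c
Phenotype counts: 3 marbled, 1 spotted
marbled: 3 out of 4 → fraction 3/4
Expected count = 3/4 × 188 = 141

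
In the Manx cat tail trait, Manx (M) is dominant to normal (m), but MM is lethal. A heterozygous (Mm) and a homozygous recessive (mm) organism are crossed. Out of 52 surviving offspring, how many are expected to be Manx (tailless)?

Cross: Mm × mm
Punnett square offspring (before lethality): 2 Mm, 2 mm
No MM offspring are produced in this cross.
Manx (tailless): 2 out of 4 → fraction 1/2
Expected count = 1/2 × 52 = 26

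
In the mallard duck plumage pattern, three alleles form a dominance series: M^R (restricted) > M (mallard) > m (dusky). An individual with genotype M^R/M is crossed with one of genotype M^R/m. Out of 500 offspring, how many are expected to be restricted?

Cross: M^R/M × M^R/m
Allele dominance: M^R > M > m
Offspring genotypes: 1 M^R/M^R, 1 M^R/m, 1 M^R/M, 1 M/m
Phenotype counts: 3 restricted, 1 mallard
restricted: 3 out of 4 → fraction 3/4
Expected count = 3/4 × 500 = 375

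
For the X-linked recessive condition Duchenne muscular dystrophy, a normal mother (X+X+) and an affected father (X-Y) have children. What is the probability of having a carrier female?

Cross: X+X+ × X-Y
Offspring: 2 X+X-, 2 X+Y
Probability of a carrier female: 2/4 = 1/2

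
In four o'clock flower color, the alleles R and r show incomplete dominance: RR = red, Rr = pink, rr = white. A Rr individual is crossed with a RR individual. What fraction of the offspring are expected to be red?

Punnett square for Rr × RR:
Offspring genotypes: 2 RR, 2 Rr
Phenotype counts: 2 red, 2 pink
red: 2 out of 4
Probability: 2/4 = 1/2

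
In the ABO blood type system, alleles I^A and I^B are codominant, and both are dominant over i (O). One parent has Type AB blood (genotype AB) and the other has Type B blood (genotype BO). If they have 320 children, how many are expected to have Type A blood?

Cross: AB × BO
Possible offspring genotypes: 1 AB, 1 AO, 1 BB, 1 BO
Blood type counts: 1 Type AB, 1 Type A, 2 Type B
Probability of Type A: 1/4
Expected count = 1/4 × 320 = 80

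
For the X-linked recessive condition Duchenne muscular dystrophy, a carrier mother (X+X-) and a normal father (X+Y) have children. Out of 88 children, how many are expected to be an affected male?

Cross: X+X- × X+Y
Offspring: 1 X+X+, 1 X+Y, 1 X+X-, 1 X-Y
Probability of an affected male: 1/4
Expected count = 1/4 × 88 = 22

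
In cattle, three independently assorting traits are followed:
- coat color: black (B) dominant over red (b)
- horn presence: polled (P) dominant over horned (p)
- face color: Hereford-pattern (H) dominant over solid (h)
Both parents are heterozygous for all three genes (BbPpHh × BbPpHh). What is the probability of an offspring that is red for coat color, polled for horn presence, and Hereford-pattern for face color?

Trihybrid cross: BbPpHh × BbPpHh
Each trait segregates independently with a 3:1 phenotypic ratio, so each gene contributes 3/4 (dominant) or 1/4 (recessive).
Target: red (coat color), polled (horn presence), Hereford-pattern (face color)
Probability = product of independent per-trait probabilities
= 1/4 × 3/4 × 3/4 = 9/64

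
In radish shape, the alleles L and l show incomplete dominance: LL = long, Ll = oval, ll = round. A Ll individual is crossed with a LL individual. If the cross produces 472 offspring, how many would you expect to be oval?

Punnett square for Ll × LL:
Offspring genotypes: 2 LL, 2 Ll
Phenotype counts: 2 long, 2 oval
oval: 2 out of 4 → fraction 1/2
Expected count = 1/2 × 472 = 236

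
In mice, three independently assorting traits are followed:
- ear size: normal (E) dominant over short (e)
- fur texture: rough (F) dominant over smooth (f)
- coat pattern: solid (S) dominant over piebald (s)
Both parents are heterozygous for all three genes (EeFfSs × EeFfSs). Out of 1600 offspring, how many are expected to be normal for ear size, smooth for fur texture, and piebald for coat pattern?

Trihybrid cross: EeFfSs × EeFfSs
Each trait segregates independently with a 3:1 phenotypic ratio, so each gene contributes 3/4 (dominant) or 1/4 (recessive).
Target: normal (ear size), smooth (fur texture), piebald (coat pattern)
Probability = product of independent per-trait probabilities
= 3/4 × 1/4 × 1/4 = 3/64
Expected count = 3/64 × 1600 = 75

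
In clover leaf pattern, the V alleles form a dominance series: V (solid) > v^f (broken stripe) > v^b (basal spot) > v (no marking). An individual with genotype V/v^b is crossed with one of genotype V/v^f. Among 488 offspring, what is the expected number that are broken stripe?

Cross: V/v^b × V/v^f
Allele dominance: V > v^f > v^b > v
Offspring genotypes: 1 V/V, 1 V/v^f, 1 V/v^b, 1 v^f/v^b
Phenotype counts: 3 solid, 1 broken stripe
broken stripe: 1 out of 4 → fraction 1/4
Expected count = 1/4 × 488 = 122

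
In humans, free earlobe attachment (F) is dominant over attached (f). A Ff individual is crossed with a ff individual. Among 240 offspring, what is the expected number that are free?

Punnett square for Ff × ff:
Offspring genotypes: 2 Ff, 2 ff
free: 2, attached: 2
free: 2 out of 4 → fraction 1/2
Expected count = 1/2 × 240 = 120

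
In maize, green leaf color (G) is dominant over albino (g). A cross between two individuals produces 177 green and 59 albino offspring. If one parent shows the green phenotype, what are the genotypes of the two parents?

Observed offspring: 177 green, 59 albino
The observed ratio simplifies to 3:1. Albino (gg) offspring appear, so each parent must contribute one g allele. The parent stated to show green carries G, so it is Gg. The other parent is then either Gg or gg: Gg × gg would give a 1:1 split, whereas Gg × Gg gives 3:1 — matching the data. So both parents are heterozygous (Gg × Gg).
Parent genotypes: Gg × Gg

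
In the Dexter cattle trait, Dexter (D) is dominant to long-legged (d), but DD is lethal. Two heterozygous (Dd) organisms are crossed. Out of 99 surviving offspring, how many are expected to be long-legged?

Cross: Dd × Dd
Punnett square offspring (before lethality): 1 DD, 2 Dd, 1 dd
The DD genotype is lethal (embryos die); surviving offspring: 2 Dd, 1 dd
long-legged: 1 out of 3 → fraction 1/3
Expected count = 1/3 × 99 = 33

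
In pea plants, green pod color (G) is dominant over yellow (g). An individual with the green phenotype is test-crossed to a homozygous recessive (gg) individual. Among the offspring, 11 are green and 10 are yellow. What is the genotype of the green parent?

Test cross: ? × gg
Offspring: 11 green, 10 yellow — approximately 1:1.
A 1:1 ratio in a test cross indicates the unknown parent is heterozygous (Gg).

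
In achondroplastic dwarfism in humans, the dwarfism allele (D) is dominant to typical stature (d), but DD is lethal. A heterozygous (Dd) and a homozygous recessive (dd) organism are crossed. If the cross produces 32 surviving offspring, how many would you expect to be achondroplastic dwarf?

Cross: Dd × dd
Punnett square offspring (before lethality): 2 Dd, 2 dd
No DD offspring are produced in this cross.
achondroplastic dwarf: 2 out of 4 → fraction 1/2
Expected count = 1/2 × 32 = 16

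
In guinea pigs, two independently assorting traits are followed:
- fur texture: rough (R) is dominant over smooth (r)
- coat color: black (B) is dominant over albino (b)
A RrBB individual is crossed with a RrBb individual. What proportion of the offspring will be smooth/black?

Dihybrid cross RrBB × RrBb — consider each gene separately:
fur texture: Rr × Rr → 1 RR, 2 Rr, 1 rr → 3 R_ : 1 rr (out of 4)
coat color: BB × Bb → 2 BB, 2 Bb → 4 B_ (out of 4)
Combine (counts out of 4 × 4 = 16): rough/black (R_B_) = 3×4 = 12; smooth/black (rrB_) = 1×4 = 4
Phenotype counts (out of 16): 12 rough/black, 4 smooth/black
smooth/black: 4 out of 16
Probability: 4/16 = 1/4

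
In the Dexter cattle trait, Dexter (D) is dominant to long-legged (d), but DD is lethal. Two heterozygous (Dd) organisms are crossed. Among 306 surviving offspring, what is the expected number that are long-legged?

Cross: Dd × Dd
Punnett square offspring (before lethality): 1 DD, 2 Dd, 1 dd
The DD genotype is lethal (embryos die); surviving offspring: 2 Dd, 1 dd
long-legged: 1 out of 3 → fraction 1/3
Expected count = 1/3 × 306 = 102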